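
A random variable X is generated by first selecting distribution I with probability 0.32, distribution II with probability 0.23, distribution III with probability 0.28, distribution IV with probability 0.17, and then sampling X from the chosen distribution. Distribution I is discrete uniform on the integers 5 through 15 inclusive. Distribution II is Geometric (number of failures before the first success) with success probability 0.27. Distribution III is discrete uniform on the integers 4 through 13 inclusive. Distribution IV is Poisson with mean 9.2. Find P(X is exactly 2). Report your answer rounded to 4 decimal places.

0.0338

Conditional on each component, P(X = 2): I: 0; II: 0.143883; III: 0; IV: 0.00427599.
By total probability, P(X = 2) = 0.32·0 + 0.23·0.143883 + 0.28·0 + 0.17·0.00427599 = 0.03382.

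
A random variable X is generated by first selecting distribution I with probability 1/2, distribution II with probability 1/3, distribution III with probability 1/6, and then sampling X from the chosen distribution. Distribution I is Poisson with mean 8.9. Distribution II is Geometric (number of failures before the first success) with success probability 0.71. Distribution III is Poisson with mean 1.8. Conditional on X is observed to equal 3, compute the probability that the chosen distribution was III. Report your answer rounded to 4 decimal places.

0.6602

Likelihoods P(X=3 | ·): I: 0.016025; II: 0.0173162; III: 0.160671.
Posterior ∝ prior × likelihood. Numerator for III: 0.166667·0.160671 = 0.0267784.
Normalizing constant: 0.5·0.016025 + 0.333333·0.0173162 + 0.166667·0.160671 = 0.040563.
P(III | observation) = 0.0267784 / 0.040563 = 0.660169.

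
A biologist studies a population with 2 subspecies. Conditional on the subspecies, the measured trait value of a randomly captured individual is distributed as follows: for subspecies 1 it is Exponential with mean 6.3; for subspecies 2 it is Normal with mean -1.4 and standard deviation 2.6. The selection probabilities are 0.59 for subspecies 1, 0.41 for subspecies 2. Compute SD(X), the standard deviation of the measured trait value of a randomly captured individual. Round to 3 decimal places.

6.366

Per component, 1: μ=6.3, E[X²]=79.38; 2: μ=-1.4, E[X²]=8.72.
E[X] = 0.59·6.3 + 0.41·-1.4 = 3.143.
E[X²] = 0.59·79.38 + 0.41·8.72 = 50.4094.
Var(X) = E[X²] − (E[X])² = 50.4094 − 9.87845 = 40.531.
SD(X) = √40.531 = 6.36639.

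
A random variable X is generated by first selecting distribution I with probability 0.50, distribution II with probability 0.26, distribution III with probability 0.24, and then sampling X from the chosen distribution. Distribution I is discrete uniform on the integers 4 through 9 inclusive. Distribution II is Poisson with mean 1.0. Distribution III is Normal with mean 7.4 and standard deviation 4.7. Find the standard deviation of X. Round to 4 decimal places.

3.6886

Per component, I: μ=6.5, E[X²]=45.1667; II: μ=1, E[X²]=2; III: μ=7.4, E[X²]=76.85.
E[X] = 0.5·6.5 + 0.26·1 + 0.24·7.4 = 5.286.
E[X²] = 0.5·45.1667 + 0.26·2 + 0.24·76.85 = 41.5473.
Var(X) = E[X²] − (E[X])² = 41.5473 − 27.9418 = 13.6055.
SD(X) = √13.6055 = 3.68857.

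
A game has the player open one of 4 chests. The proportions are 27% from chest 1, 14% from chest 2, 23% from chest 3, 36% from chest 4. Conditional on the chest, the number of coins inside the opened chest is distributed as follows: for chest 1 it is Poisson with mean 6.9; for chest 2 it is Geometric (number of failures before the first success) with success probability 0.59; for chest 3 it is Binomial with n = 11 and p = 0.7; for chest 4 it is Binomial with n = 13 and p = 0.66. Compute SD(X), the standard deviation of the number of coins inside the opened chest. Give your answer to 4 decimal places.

3.1870

Per component, 1: μ=6.9, E[X²]=54.51; 2: μ=0.694915, E[X²]=1.66073; 3: μ=7.7, E[X²]=61.6; 4: μ=8.58, E[X²]=76.5336.
E[X] = 0.27·6.9 + 0.14·0.694915 + 0.23·7.7 + 0.36·8.58 = 6.82009.
E[X²] = 0.27·54.51 + 0.14·1.66073 + 0.23·61.6 + 0.36·76.5336 = 56.6703.
Var(X) = E[X²] − (E[X])² = 56.6703 − 46.5136 = 10.1567.
SD(X) = √10.1567 = 3.18696.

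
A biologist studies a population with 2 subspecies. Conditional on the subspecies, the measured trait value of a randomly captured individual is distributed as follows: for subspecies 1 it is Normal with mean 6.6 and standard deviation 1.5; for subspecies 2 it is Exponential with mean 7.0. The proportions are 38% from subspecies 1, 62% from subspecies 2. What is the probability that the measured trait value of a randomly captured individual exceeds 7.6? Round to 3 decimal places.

0.305

Conditional on each subspecies, P(X > 7.6): 1: 0.252493; 2: 0.337661.
By total probability, P(X > 7.6) = 0.38·0.252493 + 0.62·0.337661 = 0.305297.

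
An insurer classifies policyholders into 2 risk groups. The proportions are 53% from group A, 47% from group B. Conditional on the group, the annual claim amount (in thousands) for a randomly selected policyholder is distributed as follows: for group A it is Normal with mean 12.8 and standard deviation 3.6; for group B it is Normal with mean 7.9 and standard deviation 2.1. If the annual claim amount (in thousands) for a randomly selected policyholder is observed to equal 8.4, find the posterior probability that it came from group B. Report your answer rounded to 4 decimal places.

Likelihoods f(8.4 | ·): A: 0.0525082; B: 0.184663.
Posterior ∝ prior × likelihood. Numerator for B: 0.47·0.184663 = 0.0867918.
Normalizing constant: 0.53·0.0525082 + 0.47·0.184663 = 0.114621.
P(B | observation) = 0.0867918 / 0.114621 = 0.757206.

0.7572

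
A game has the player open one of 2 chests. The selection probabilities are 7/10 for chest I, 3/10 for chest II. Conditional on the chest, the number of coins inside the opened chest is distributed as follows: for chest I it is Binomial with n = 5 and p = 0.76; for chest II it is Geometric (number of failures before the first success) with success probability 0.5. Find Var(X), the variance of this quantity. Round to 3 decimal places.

Per component, I: μ=3.8, E[X²]=15.352; II: μ=1, E[X²]=3.
E[X] = 0.7·3.8 + 0.3·1 = 2.96.
E[X²] = 0.7·15.352 + 0.3·3 = 11.6464.
Var(X) = E[X²] − (E[X])² = 11.6464 − 8.7616 = 2.8848.

2.885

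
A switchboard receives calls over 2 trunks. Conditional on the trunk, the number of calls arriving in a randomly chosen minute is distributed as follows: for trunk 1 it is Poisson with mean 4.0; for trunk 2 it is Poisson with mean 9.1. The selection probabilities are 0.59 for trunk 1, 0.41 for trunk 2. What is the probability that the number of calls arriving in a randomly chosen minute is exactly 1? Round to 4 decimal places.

Conditional on each trunk, P(X = 1): 1: 0.0732626; 2: 0.00101616.
By total probability, P(X = 1) = 0.59·0.0732626 + 0.41·0.00101616 = 0.0436415.

0.0436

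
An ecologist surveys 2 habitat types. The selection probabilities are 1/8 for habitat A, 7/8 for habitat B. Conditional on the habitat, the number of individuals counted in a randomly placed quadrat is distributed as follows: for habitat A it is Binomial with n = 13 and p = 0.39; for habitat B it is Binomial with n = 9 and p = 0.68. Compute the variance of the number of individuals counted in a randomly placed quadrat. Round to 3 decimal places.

2.221

Per component, A: μ=5.07, E[X²]=28.7976; B: μ=6.12, E[X²]=39.4128.
E[X] = 0.125·5.07 + 0.875·6.12 = 5.98875.
E[X²] = 0.125·28.7976 + 0.875·39.4128 = 38.0859.
Var(X) = E[X²] − (E[X])² = 38.0859 − 35.8651 = 2.22077.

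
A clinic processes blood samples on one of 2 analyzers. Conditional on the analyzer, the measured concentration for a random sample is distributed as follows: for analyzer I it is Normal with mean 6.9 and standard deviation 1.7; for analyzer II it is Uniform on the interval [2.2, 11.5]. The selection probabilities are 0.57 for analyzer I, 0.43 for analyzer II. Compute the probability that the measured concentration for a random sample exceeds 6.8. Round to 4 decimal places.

Conditional on each analyzer, P(X > 6.8): I: 0.523454; II: 0.505376.
By total probability, P(X > 6.8) = 0.57·0.523454 + 0.43·0.505376 = 0.51568.

0.5157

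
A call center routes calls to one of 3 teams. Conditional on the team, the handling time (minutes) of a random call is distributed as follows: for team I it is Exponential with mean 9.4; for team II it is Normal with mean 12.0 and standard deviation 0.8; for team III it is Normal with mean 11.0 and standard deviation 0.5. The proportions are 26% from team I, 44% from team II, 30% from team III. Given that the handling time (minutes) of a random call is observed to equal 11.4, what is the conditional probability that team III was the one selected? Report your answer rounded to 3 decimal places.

Likelihoods f(11.4 | ·): I: 0.0316355; II: 0.376422; III: 0.579383.
Posterior ∝ prior × likelihood. Numerator for III: 0.3·0.579383 = 0.173815.
Normalizing constant: 0.26·0.0316355 + 0.44·0.376422 + 0.3·0.579383 = 0.347666.
P(III | observation) = 0.173815 / 0.347666 = 0.499948.

0.500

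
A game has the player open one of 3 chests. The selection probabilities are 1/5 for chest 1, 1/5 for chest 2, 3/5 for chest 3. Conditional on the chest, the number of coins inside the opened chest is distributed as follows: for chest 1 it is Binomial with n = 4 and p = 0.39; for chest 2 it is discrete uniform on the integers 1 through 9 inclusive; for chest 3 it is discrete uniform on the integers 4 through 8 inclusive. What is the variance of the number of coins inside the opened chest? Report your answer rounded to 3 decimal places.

5.683

Per component, 1: μ=1.56, E[X²]=3.3852; 2: μ=5, E[X²]=31.6667; 3: μ=6, E[X²]=38.
E[X] = 0.2·1.56 + 0.2·5 + 0.6·6 = 4.912.
E[X²] = 0.2·3.3852 + 0.2·31.6667 + 0.6·38 = 29.8104.
Var(X) = E[X²] − (E[X])² = 29.8104 − 24.1277 = 5.68263.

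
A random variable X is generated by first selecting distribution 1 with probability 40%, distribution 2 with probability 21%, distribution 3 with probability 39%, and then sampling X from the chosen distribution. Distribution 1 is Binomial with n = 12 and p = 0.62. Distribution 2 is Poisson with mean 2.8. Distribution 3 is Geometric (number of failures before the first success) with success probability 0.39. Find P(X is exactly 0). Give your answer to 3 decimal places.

0.165

Conditional on each component, P(X = 0): 1: 9.06574e-06; 2: 0.0608101; 3: 0.39.
By total probability, P(X = 0) = 0.4·9.06574e-06 + 0.21·0.0608101 + 0.39·0.39 = 0.164874.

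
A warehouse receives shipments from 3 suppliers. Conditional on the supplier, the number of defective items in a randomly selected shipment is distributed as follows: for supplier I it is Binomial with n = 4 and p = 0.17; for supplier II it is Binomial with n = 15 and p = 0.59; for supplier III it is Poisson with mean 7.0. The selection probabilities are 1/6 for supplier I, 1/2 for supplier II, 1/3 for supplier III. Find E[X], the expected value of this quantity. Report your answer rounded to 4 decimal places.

6.8717

Component means — I: 0.68; II: 8.85; III: 7.
E[X] = 0.166667·0.68 + 0.5·8.85 + 0.333333·7 = 6.87167.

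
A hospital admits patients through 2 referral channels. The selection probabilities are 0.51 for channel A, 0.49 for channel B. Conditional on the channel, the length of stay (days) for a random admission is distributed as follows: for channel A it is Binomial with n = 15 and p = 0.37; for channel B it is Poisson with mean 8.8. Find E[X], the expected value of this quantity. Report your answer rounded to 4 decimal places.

7.1425

Component means — A: 5.55; B: 8.8.
E[X] = 0.51·5.55 + 0.49·8.8 = 7.1425.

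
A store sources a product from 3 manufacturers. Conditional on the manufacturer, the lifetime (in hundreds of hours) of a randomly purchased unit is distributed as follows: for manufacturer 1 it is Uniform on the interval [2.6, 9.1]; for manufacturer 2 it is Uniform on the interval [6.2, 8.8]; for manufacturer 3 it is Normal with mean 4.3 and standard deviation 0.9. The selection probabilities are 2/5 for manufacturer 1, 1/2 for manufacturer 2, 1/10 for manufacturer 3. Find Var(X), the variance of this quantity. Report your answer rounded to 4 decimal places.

Per component, 1: μ=5.85, E[X²]=37.7433; 2: μ=7.5, E[X²]=56.8133; 3: μ=4.3, E[X²]=19.3.
E[X] = 0.4·5.85 + 0.5·7.5 + 0.1·4.3 = 6.52.
E[X²] = 0.4·37.7433 + 0.5·56.8133 + 0.1·19.3 = 45.434.
Var(X) = E[X²] − (E[X])² = 45.434 − 42.5104 = 2.9236.

2.9236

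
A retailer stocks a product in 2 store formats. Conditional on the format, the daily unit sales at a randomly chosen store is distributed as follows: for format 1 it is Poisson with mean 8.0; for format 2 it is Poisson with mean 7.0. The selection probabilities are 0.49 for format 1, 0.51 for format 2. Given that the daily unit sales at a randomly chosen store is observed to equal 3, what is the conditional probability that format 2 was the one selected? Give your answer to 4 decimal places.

Likelihoods P(X=3 | ·): 1: 0.0286261; 2: 0.0521293.
Posterior ∝ prior × likelihood. Numerator for 2: 0.51·0.0521293 = 0.0265859.
Normalizing constant: 0.49·0.0286261 + 0.51·0.0521293 = 0.0406127.
P(2 | observation) = 0.0265859 / 0.0406127 = 0.65462.

0.6546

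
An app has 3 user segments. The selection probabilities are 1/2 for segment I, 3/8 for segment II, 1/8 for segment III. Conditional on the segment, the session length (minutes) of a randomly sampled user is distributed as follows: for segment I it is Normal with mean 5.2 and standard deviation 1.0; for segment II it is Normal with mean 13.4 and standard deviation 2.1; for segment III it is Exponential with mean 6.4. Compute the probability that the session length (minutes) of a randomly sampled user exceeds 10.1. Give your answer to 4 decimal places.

Conditional on each segment, P(X > 10.1): I: 4.79183e-07; II: 0.941958; III: 0.206362.
By total probability, P(X > 10.1) = 0.5·4.79183e-07 + 0.375·0.941958 + 0.125·0.206362 = 0.37903.

0.3790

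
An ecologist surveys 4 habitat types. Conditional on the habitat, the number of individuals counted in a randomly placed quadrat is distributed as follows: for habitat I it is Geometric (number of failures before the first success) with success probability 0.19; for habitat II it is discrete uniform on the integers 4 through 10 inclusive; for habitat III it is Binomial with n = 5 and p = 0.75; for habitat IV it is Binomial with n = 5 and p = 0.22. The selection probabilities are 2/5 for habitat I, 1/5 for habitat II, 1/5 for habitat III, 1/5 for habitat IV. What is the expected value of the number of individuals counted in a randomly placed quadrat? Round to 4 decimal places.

4.0753

Component means — I: 4.26316; II: 7; III: 3.75; IV: 1.1.
E[X] = 0.4·4.26316 + 0.2·7 + 0.2·3.75 + 0.2·1.1 = 4.07526.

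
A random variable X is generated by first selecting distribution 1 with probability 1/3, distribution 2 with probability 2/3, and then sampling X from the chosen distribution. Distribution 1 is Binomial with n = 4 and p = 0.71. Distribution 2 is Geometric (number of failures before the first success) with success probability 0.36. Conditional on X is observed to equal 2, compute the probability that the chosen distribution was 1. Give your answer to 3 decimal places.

Likelihoods P(X=2 | ·): 1: 0.254369; 2: 0.147456.
Posterior ∝ prior × likelihood. Numerator for 1: 0.333333·0.254369 = 0.0847896.
Normalizing constant: 0.333333·0.254369 + 0.666667·0.147456 = 0.183094.
P(1 | observation) = 0.0847896 / 0.183094 = 0.463094.

0.463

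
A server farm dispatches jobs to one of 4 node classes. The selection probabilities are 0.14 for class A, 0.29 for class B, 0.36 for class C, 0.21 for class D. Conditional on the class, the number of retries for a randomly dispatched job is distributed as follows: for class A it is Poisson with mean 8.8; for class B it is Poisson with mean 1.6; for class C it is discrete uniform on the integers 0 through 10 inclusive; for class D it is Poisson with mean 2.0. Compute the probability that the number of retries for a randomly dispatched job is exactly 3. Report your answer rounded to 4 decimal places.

0.1130

Conditional on each class, P(X = 3): A: 0.0171201; B: 0.137828; C: 0.0909091; D: 0.180447.
By total probability, P(X = 3) = 0.14·0.0171201 + 0.29·0.137828 + 0.36·0.0909091 + 0.21·0.180447 = 0.112988.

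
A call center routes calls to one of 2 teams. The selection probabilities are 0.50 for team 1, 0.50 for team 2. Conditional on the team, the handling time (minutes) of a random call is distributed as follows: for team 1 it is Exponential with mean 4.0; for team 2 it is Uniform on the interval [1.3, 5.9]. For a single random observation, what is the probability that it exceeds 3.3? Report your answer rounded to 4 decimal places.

0.5017

Conditional on each team, P(X > 3.3): 1: 0.438235; 2: 0.565217.
By total probability, P(X > 3.3) = 0.5·0.438235 + 0.5·0.565217 = 0.501726.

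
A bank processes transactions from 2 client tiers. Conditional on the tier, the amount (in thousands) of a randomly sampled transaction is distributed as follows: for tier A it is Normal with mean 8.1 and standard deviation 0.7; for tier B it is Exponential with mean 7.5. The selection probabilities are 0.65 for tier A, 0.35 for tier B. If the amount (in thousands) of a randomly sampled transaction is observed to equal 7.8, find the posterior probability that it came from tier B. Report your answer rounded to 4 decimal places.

0.0465

Likelihoods f(7.8 | ·): A: 0.51991; B: 0.0471273.
Posterior ∝ prior × likelihood. Numerator for B: 0.35·0.0471273 = 0.0164946.
Normalizing constant: 0.65·0.51991 + 0.35·0.0471273 = 0.354436.
P(B | observation) = 0.0164946 / 0.354436 = 0.0465375.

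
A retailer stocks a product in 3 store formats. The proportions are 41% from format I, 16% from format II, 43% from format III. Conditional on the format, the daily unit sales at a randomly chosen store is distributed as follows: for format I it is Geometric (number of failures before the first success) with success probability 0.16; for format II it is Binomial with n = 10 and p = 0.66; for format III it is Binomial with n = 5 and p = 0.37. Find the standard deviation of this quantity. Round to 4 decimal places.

Per component, I: μ=5.25, E[X²]=60.375; II: μ=6.6, E[X²]=45.804; III: μ=1.85, E[X²]=4.588.
E[X] = 0.41·5.25 + 0.16·6.6 + 0.43·1.85 = 4.004.
E[X²] = 0.41·60.375 + 0.16·45.804 + 0.43·4.588 = 34.0552.
Var(X) = E[X²] − (E[X])² = 34.0552 − 16.032 = 18.0232.
SD(X) = √18.0232 = 4.24538.

4.2454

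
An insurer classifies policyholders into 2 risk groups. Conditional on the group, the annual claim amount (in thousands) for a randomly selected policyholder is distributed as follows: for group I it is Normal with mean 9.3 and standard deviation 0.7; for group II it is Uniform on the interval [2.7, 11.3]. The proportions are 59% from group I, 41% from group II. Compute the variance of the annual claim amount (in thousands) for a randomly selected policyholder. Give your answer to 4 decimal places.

Per component, I: μ=9.3, E[X²]=86.98; II: μ=7, E[X²]=55.1633.
E[X] = 0.59·9.3 + 0.41·7 = 8.357.
E[X²] = 0.59·86.98 + 0.41·55.1633 = 73.9352.
Var(X) = E[X²] − (E[X])² = 73.9352 − 69.8394 = 4.09572.

4.0957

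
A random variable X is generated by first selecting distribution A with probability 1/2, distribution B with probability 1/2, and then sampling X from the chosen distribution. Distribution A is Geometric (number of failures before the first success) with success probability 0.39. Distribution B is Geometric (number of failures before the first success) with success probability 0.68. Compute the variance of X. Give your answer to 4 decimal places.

2.6502

Per component, A: μ=1.5641, E[X²]=6.45694; B: μ=0.470588, E[X²]=0.913495.
E[X] = 0.5·1.5641 + 0.5·0.470588 = 1.01735.
E[X²] = 0.5·6.45694 + 0.5·0.913495 = 3.68522.
Var(X) = E[X²] − (E[X])² = 3.68522 − 1.03499 = 2.65022.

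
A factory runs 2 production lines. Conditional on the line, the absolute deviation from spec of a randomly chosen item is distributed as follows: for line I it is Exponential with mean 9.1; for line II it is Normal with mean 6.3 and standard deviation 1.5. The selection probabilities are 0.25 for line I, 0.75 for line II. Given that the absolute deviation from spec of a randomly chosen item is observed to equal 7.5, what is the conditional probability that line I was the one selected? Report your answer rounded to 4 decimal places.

0.0768

Likelihoods f(7.5 | ·): I: 0.0481974; II: 0.193128.
Posterior ∝ prior × likelihood. Numerator for I: 0.25·0.0481974 = 0.0120493.
Normalizing constant: 0.25·0.0481974 + 0.75·0.193128 = 0.156895.
P(I | observation) = 0.0120493 / 0.156895 = 0.0767988.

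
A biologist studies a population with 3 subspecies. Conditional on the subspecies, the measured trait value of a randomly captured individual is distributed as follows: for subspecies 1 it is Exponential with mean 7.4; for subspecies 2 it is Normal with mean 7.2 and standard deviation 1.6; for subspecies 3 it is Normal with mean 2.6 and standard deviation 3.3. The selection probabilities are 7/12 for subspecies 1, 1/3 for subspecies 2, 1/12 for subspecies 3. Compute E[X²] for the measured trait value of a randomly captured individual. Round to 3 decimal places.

For each component E[X²] = Var + (mean)², giving 1: 109.52; 2: 54.4; 3: 17.65.
Overall E[X²] = 0.583333·109.52 + 0.333333·54.4 + 0.0833333·17.65 = 83.4908.

83.491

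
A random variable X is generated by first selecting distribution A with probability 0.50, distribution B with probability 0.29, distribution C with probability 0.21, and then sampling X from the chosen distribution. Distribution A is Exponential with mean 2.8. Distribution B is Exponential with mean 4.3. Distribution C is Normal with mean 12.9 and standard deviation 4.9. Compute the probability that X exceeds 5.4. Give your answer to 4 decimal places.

Conditional on each component, P(X > 5.4): A: 0.145356; B: 0.284844; C: 0.937067.
By total probability, P(X > 5.4) = 0.5·0.145356 + 0.29·0.284844 + 0.21·0.937067 = 0.352067.

0.3521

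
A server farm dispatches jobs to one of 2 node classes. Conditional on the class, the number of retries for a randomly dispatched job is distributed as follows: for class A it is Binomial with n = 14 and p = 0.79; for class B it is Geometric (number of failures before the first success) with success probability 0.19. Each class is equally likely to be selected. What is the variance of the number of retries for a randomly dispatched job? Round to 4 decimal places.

23.9294

Per component, A: μ=11.06, E[X²]=124.646; B: μ=4.26316, E[X²]=40.6122.
E[X] = 0.5·11.06 + 0.5·4.26316 = 7.66158.
E[X²] = 0.5·124.646 + 0.5·40.6122 = 82.6292.
Var(X) = E[X²] − (E[X])² = 82.6292 − 58.6998 = 23.9294.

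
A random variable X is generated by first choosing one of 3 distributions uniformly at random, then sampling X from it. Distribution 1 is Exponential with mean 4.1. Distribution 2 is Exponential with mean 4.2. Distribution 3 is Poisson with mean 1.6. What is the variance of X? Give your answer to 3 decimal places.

13.463

Per component, 1: μ=4.1, E[X²]=33.62; 2: μ=4.2, E[X²]=35.28; 3: μ=1.6, E[X²]=4.16.
E[X] = 0.333333·4.1 + 0.333333·4.2 + 0.333333·1.6 = 3.3.
E[X²] = 0.333333·33.62 + 0.333333·35.28 + 0.333333·4.16 = 24.3533.
Var(X) = E[X²] − (E[X])² = 24.3533 − 10.89 = 13.4633.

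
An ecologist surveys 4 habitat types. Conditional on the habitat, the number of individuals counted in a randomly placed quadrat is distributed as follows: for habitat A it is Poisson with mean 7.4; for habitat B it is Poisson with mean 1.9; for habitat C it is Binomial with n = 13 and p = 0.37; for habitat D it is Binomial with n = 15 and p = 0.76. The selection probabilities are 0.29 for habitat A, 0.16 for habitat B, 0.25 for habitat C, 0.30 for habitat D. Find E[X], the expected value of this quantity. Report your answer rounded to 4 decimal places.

Component means — A: 7.4; B: 1.9; C: 4.81; D: 11.4.
E[X] = 0.29·7.4 + 0.16·1.9 + 0.25·4.81 + 0.3·11.4 = 7.0725.

7.0725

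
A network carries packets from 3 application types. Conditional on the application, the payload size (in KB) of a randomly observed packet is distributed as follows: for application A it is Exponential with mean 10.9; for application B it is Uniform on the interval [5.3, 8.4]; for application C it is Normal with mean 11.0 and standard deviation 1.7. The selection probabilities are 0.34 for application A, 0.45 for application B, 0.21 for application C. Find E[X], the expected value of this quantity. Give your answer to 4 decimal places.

Component means — A: 10.9; B: 6.85; C: 11.
E[X] = 0.34·10.9 + 0.45·6.85 + 0.21·11 = 9.0985.

9.0985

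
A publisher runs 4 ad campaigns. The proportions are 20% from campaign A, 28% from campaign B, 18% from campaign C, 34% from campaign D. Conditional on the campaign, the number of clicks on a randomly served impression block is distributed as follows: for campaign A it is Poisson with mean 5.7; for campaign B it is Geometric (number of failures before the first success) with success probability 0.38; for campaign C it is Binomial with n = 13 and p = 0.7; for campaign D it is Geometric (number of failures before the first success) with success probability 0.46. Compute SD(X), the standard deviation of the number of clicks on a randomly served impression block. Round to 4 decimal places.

3.6212

Per component, A: μ=5.7, E[X²]=38.19; B: μ=1.63158, E[X²]=6.95568; C: μ=9.1, E[X²]=85.54; D: μ=1.17391, E[X²]=3.93006.
E[X] = 0.2·5.7 + 0.28·1.63158 + 0.18·9.1 + 0.34·1.17391 = 3.63397.
E[X²] = 0.2·38.19 + 0.28·6.95568 + 0.18·85.54 + 0.34·3.93006 = 26.319.
Var(X) = E[X²] − (E[X])² = 26.319 − 13.2058 = 13.1133.
SD(X) = √13.1133 = 3.62122.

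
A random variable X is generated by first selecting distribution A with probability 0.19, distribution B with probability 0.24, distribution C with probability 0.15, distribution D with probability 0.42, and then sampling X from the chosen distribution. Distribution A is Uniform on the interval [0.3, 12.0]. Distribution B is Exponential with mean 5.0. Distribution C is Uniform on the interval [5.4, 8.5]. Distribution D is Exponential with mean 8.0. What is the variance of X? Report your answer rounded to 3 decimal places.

36.633

Per component, A: μ=6.15, E[X²]=49.23; B: μ=5, E[X²]=50; C: μ=6.95, E[X²]=49.1033; D: μ=8, E[X²]=128.
E[X] = 0.19·6.15 + 0.24·5 + 0.15·6.95 + 0.42·8 = 6.771.
E[X²] = 0.19·49.23 + 0.24·50 + 0.15·49.1033 + 0.42·128 = 82.4792.
Var(X) = E[X²] − (E[X])² = 82.4792 − 45.8464 = 36.6328.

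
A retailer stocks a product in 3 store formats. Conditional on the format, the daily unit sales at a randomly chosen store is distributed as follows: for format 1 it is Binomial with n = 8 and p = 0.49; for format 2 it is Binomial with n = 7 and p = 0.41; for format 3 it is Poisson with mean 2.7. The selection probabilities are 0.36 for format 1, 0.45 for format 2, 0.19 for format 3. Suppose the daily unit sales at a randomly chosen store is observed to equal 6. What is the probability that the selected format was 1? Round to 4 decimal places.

0.6980

Likelihoods P(X=6 | ·): 1: 0.100803; 2: 0.0196179; 3: 0.0361622.
Posterior ∝ prior × likelihood. Numerator for 1: 0.36·0.100803 = 0.0362892.
Normalizing constant: 0.36·0.100803 + 0.45·0.0196179 + 0.19·0.0361622 = 0.0519881.
P(1 | observation) = 0.0362892 / 0.0519881 = 0.698029.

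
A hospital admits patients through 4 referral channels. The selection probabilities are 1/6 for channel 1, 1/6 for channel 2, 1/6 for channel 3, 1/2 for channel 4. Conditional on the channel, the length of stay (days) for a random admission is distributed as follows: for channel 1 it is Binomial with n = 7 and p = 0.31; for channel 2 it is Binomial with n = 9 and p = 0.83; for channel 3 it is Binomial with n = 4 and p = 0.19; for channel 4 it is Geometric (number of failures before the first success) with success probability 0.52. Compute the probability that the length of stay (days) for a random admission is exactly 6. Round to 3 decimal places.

Conditional on each channel, P(X = 6): 1: 0.00428664; 2: 0.134926; 3: 0; 4: 0.00635991.
By total probability, P(X = 6) = 0.166667·0.00428664 + 0.166667·0.134926 + 0.166667·0 + 0.5·0.00635991 = 0.026382.

0.026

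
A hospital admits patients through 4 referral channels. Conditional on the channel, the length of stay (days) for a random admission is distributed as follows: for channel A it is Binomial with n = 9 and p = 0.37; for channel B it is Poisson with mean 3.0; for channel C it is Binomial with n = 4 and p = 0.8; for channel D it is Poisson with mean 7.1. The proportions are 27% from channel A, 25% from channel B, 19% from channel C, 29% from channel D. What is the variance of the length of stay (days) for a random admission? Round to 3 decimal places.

Per component, A: μ=3.33, E[X²]=13.1868; B: μ=3, E[X²]=12; C: μ=3.2, E[X²]=10.88; D: μ=7.1, E[X²]=57.51.
E[X] = 0.27·3.33 + 0.25·3 + 0.19·3.2 + 0.29·7.1 = 4.3161.
E[X²] = 0.27·13.1868 + 0.25·12 + 0.19·10.88 + 0.29·57.51 = 25.3055.
Var(X) = E[X²] − (E[X])² = 25.3055 − 18.6287 = 6.67682.

6.677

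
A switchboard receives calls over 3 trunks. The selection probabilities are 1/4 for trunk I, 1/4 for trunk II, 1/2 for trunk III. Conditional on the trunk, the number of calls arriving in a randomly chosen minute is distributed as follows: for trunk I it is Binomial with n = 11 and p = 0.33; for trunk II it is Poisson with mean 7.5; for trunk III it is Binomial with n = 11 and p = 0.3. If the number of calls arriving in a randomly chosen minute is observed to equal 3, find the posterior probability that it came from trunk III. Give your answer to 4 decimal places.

Likelihoods P(X=3 | ·): I: 0.240782; II: 0.0388887; III: 0.256822.
Posterior ∝ prior × likelihood. Numerator for III: 0.5·0.256822 = 0.128411.
Normalizing constant: 0.25·0.240782 + 0.25·0.0388887 + 0.5·0.256822 = 0.198329.
P(III | observation) = 0.128411 / 0.198329 = 0.647465.

0.6475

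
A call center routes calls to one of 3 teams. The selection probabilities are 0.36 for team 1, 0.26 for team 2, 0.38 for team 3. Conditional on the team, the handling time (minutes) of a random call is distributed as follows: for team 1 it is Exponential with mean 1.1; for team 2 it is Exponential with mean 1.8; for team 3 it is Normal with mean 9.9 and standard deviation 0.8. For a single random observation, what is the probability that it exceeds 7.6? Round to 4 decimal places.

Conditional on each team, P(X > 7.6): 1: 0.000998665; 2: 0.014666; 3: 0.99798.
By total probability, P(X > 7.6) = 0.36·0.000998665 + 0.26·0.014666 + 0.38·0.99798 = 0.383405.

0.3834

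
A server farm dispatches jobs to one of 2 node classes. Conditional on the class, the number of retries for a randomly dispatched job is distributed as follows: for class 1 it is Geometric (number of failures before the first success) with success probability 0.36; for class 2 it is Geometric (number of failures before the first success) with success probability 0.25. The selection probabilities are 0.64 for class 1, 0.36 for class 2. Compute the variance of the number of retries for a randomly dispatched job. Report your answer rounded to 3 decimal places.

Per component, 1: μ=1.77778, E[X²]=8.09877; 2: μ=3, E[X²]=21.
E[X] = 0.64·1.77778 + 0.36·3 = 2.21778.
E[X²] = 0.64·8.09877 + 0.36·21 = 12.7432.
Var(X) = E[X²] − (E[X])² = 12.7432 − 4.91854 = 7.82467.

7.825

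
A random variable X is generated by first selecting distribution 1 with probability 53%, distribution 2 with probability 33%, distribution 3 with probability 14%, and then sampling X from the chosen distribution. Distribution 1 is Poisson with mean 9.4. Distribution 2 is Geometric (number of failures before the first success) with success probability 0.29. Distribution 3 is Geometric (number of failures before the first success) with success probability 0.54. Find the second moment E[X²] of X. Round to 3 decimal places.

For each component E[X²] = Var + (mean)², giving 1: 97.76; 2: 14.4364; 3: 2.30316.
Overall E[X²] = 0.53·97.76 + 0.33·14.4364 + 0.14·2.30316 = 56.8992.

56.899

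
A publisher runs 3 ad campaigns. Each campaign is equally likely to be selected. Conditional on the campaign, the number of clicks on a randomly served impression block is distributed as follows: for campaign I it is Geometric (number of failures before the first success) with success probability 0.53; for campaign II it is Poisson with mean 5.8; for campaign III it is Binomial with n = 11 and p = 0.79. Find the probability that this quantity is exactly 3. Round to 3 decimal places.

0.051

Conditional on each campaign, P(X = 3): I: 0.0550262; II: 0.098452; III: 0.000307694.
By total probability, P(X = 3) = 0.333333·0.0550262 + 0.333333·0.098452 + 0.333333·0.000307694 = 0.051262.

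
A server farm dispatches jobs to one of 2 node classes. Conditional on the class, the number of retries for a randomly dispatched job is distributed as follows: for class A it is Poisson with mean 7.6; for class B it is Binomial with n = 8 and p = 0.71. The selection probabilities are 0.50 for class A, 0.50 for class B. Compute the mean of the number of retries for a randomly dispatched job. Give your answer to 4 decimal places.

6.6400

Component means — A: 7.6; B: 5.68.
E[X] = 0.5·7.6 + 0.5·5.68 = 6.64.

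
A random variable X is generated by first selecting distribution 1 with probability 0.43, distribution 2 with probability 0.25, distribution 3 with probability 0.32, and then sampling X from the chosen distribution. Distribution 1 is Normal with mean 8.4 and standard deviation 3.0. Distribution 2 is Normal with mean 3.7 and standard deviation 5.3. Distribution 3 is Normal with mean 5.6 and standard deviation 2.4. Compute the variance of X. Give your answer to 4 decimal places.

Per component, 1: μ=8.4, E[X²]=79.56; 2: μ=3.7, E[X²]=41.78; 3: μ=5.6, E[X²]=37.12.
E[X] = 0.43·8.4 + 0.25·3.7 + 0.32·5.6 = 6.329.
E[X²] = 0.43·79.56 + 0.25·41.78 + 0.32·37.12 = 56.5342.
Var(X) = E[X²] − (E[X])² = 56.5342 − 40.0562 = 16.478.

16.4780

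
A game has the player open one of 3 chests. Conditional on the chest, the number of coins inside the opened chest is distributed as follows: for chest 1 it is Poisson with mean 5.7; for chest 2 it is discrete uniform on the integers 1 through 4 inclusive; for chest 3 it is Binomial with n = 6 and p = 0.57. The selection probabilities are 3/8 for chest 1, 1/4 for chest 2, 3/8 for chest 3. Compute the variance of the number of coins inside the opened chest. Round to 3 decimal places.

Per component, 1: μ=5.7, E[X²]=38.19; 2: μ=2.5, E[X²]=7.5; 3: μ=3.42, E[X²]=13.167.
E[X] = 0.375·5.7 + 0.25·2.5 + 0.375·3.42 = 4.045.
E[X²] = 0.375·38.19 + 0.25·7.5 + 0.375·13.167 = 21.1339.
Var(X) = E[X²] − (E[X])² = 21.1339 − 16.362 = 4.77185.

4.772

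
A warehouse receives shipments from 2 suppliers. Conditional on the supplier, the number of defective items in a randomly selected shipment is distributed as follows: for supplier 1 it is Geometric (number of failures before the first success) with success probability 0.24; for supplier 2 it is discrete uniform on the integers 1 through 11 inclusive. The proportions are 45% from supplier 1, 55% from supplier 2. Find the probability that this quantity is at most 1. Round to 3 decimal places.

0.240

Conditional on each supplier, P(X ≤ 1): 1: 0.4224; 2: 0.0909091.
By total probability, P(X ≤ 1) = 0.45·0.4224 + 0.55·0.0909091 = 0.24008.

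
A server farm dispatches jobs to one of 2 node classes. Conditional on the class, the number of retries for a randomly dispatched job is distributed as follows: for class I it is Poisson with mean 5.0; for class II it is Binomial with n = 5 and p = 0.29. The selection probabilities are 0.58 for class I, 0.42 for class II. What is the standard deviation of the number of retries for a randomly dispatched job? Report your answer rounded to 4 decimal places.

Per component, I: μ=5, E[X²]=30; II: μ=1.45, E[X²]=3.132.
E[X] = 0.58·5 + 0.42·1.45 = 3.509.
E[X²] = 0.58·30 + 0.42·3.132 = 18.7154.
Var(X) = E[X²] − (E[X])² = 18.7154 − 12.3131 = 6.40236.
SD(X) = √6.40236 = 2.53029.

2.5303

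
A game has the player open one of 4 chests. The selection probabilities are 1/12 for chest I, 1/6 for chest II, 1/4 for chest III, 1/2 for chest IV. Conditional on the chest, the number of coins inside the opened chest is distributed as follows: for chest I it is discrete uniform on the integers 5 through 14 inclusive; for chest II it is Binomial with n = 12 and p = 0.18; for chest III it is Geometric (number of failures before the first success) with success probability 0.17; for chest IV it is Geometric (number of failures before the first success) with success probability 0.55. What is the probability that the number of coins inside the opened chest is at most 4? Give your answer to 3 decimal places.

Conditional on each chest, P(X ≤ 4): I: 0; II: 0.951069; III: 0.606096; IV: 0.981547.
By total probability, P(X ≤ 4) = 0.0833333·0 + 0.166667·0.951069 + 0.25·0.606096 + 0.5·0.981547 = 0.800809.

0.801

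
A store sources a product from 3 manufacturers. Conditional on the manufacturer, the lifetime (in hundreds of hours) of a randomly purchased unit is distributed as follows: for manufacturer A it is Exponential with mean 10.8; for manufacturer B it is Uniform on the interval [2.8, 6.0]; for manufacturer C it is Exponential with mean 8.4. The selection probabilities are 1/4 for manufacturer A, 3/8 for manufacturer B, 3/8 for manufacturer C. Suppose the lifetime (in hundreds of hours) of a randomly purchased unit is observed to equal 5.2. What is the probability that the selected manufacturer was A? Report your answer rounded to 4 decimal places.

Likelihoods f(5.2 | ·): A: 0.0572099; B: 0.3125; C: 0.064102.
Posterior ∝ prior × likelihood. Numerator for A: 0.25·0.0572099 = 0.0143025.
Normalizing constant: 0.25·0.0572099 + 0.375·0.3125 + 0.375·0.064102 = 0.155528.
P(A | observation) = 0.0143025 / 0.155528 = 0.0919607.

0.0920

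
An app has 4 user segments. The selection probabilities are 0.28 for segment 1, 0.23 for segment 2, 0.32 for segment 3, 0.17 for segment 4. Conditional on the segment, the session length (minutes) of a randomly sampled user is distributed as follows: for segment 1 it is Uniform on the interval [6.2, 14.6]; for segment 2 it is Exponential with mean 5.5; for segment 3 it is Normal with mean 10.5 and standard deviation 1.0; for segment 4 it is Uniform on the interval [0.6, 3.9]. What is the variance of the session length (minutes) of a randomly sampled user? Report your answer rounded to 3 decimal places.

Per component, 1: μ=10.4, E[X²]=114.04; 2: μ=5.5, E[X²]=60.5; 3: μ=10.5, E[X²]=111.25; 4: μ=2.25, E[X²]=5.97.
E[X] = 0.28·10.4 + 0.23·5.5 + 0.32·10.5 + 0.17·2.25 = 7.9195.
E[X²] = 0.28·114.04 + 0.23·60.5 + 0.32·111.25 + 0.17·5.97 = 82.4611.
Var(X) = E[X²] − (E[X])² = 82.4611 − 62.7185 = 19.7426.

19.743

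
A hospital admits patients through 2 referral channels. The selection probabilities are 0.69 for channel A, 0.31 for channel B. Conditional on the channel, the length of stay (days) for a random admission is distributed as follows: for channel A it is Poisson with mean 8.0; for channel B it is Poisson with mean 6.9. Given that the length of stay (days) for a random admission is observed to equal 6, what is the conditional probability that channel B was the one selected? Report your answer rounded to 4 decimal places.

Likelihoods P(X=6 | ·): A: 0.122138; B: 0.151053.
Posterior ∝ prior × likelihood. Numerator for B: 0.31·0.151053 = 0.0468265.
Normalizing constant: 0.69·0.122138 + 0.31·0.151053 = 0.131102.
P(B | observation) = 0.0468265 / 0.131102 = 0.357177.

0.3572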